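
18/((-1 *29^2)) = -18/841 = -0.02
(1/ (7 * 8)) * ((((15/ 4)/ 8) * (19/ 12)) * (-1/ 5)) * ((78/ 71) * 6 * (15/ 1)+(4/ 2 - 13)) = -118541/ 508928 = -0.23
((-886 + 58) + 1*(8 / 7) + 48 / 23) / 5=-132788 / 805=-164.95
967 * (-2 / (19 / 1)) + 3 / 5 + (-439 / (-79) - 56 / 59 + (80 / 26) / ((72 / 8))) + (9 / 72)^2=-319045532249 / 3315648960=-96.22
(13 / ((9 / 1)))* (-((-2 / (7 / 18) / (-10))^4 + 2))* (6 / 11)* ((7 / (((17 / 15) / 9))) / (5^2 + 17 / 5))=-363428442 / 113850275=-3.19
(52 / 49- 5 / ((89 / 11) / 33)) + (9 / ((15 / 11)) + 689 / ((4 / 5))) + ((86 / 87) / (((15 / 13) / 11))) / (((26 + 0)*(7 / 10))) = 19327806517 / 22764420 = 849.04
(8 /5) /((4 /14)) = 28 /5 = 5.60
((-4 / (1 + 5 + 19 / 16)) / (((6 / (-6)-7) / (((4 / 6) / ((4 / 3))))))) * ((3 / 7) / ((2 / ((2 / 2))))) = 6 / 805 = 0.01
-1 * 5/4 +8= 27/4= 6.75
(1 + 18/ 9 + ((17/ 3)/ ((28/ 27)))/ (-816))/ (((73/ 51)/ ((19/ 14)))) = 1299429/ 457856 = 2.84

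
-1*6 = -6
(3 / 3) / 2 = 1 / 2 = 0.50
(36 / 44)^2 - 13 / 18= -115 / 2178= -0.05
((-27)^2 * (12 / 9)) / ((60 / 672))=54432 / 5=10886.40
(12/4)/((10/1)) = 3/10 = 0.30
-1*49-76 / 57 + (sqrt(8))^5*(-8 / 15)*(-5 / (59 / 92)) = -151 / 3 + 94208*sqrt(2) / 177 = 702.38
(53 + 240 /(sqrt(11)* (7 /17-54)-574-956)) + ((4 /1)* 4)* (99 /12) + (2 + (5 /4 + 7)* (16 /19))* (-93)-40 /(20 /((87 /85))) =-699851396563189 /1077836414935 + 3716880* sqrt(11) /667390969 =-649.29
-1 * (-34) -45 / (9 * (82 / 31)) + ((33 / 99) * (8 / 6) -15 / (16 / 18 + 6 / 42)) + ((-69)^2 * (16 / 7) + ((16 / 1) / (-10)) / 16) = 1830089323 / 167895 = 10900.20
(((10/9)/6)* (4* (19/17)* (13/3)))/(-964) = -1235/331857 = -0.00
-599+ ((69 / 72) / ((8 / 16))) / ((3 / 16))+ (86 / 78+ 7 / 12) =-274759 / 468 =-587.09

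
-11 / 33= -0.33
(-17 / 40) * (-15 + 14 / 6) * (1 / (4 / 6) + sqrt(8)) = 323 / 40 + 323 * sqrt(2) / 30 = 23.30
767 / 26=59 / 2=29.50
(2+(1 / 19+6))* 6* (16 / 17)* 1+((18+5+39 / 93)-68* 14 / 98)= 243994 / 4123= 59.18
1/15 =0.07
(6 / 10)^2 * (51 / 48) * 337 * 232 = 1495269 / 50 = 29905.38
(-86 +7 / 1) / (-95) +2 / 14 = 648 / 665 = 0.97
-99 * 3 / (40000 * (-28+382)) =-99 / 4720000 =-0.00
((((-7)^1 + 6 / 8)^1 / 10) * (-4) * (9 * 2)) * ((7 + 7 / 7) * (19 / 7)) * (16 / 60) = 260.57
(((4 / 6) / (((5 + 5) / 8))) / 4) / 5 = 2 / 75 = 0.03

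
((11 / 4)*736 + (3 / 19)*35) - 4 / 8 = 77103 / 38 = 2029.03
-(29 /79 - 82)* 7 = 571.43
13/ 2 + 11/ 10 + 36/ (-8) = 31/ 10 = 3.10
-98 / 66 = -1.48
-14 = -14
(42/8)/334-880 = -1175659/1336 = -879.98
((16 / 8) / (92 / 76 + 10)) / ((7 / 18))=0.46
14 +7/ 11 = 161/ 11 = 14.64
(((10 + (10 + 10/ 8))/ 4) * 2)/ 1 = 10.62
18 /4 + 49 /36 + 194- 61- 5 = 4819 /36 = 133.86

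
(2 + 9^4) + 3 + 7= 6573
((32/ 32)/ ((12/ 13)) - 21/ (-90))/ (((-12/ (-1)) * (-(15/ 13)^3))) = -173563/ 2430000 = -0.07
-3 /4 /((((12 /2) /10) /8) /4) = -40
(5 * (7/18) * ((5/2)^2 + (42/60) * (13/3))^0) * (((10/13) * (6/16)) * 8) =175/39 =4.49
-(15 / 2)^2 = -225 / 4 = -56.25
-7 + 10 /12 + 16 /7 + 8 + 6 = 425 /42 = 10.12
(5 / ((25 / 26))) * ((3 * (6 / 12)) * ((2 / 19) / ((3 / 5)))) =26 / 19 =1.37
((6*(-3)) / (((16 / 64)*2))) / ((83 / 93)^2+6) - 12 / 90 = -4788026 / 881745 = -5.43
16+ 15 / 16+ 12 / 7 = 2089 / 112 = 18.65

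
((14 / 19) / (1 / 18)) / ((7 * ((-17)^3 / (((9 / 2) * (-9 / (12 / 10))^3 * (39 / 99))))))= 1184625 / 4107268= 0.29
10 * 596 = 5960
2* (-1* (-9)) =18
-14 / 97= -0.14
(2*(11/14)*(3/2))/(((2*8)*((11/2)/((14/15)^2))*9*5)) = 7/13500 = 0.00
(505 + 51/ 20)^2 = 103042801/ 400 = 257607.00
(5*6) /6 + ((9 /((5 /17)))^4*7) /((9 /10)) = 852415951 /125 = 6819327.61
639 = 639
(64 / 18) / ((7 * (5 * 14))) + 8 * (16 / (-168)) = -1664 / 2205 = -0.75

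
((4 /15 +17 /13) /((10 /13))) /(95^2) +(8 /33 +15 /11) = 7973209 /4963750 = 1.61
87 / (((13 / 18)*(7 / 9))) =14094 / 91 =154.88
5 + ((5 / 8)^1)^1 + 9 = 117 / 8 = 14.62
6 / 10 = 3 / 5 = 0.60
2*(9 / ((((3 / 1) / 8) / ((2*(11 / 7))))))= 1056 / 7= 150.86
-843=-843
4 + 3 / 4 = 19 / 4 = 4.75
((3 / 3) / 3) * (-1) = -1 / 3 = -0.33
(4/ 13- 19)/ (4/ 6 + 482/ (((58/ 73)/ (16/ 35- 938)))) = 739935/ 22514544988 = 0.00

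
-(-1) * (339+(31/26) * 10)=4562/13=350.92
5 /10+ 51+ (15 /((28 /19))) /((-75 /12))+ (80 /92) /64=642519 /12880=49.89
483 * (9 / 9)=483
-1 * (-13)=13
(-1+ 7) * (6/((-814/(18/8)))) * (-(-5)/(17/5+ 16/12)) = -6075/57794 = -0.11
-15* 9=-135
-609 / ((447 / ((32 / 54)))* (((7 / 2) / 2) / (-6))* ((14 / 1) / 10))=18560 / 9387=1.98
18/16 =9/8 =1.12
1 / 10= 0.10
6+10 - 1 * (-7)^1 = 23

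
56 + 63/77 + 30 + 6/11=961/11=87.36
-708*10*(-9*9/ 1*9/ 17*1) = 5161320/ 17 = 303607.06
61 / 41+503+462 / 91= 271598 / 533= 509.56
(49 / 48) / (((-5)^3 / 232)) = -1421 / 750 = -1.89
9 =9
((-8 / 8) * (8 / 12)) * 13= -8.67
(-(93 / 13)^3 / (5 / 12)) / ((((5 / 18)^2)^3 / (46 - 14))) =-10505460656627712 / 171640625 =-61206143.11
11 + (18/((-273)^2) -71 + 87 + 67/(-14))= 22.21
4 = 4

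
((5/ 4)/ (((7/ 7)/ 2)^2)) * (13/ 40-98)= -3907/ 8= -488.38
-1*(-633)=633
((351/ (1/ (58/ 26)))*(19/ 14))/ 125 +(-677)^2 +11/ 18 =3609412634/ 7875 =458338.11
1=1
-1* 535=-535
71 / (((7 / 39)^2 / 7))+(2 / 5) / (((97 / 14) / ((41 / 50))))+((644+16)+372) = 1396985893 / 84875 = 16459.33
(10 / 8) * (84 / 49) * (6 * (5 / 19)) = 450 / 133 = 3.38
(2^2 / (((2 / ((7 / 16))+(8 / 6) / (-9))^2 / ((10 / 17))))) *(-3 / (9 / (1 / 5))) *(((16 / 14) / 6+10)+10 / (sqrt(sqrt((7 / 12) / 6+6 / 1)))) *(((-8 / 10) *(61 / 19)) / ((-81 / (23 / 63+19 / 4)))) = -8413303 / 634903335 -550403 *sqrt(3) *878^(3 / 4) / 18581504271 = -0.02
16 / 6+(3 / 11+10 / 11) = 127 / 33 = 3.85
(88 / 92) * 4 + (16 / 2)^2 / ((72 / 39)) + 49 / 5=16661 / 345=48.29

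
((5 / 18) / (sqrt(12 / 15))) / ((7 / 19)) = 95 * sqrt(5) / 252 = 0.84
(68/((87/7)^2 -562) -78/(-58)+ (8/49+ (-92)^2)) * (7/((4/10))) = 1201060455655/8107414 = 148143.47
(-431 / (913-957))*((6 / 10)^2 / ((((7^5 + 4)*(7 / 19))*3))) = 24567 / 129444700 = 0.00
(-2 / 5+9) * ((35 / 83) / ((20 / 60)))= 903 / 83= 10.88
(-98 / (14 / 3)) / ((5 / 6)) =-126 / 5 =-25.20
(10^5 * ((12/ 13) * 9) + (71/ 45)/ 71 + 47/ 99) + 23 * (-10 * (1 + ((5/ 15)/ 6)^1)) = 5344440923/ 6435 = 830526.95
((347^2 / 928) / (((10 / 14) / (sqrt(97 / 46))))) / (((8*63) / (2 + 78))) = 120409*sqrt(4462) / 192096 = 41.87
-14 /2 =-7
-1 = -1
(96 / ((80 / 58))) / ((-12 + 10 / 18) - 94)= -3132 / 4745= -0.66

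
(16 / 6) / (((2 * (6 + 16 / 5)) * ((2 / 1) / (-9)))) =-15 / 23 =-0.65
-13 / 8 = -1.62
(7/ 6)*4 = 14/ 3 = 4.67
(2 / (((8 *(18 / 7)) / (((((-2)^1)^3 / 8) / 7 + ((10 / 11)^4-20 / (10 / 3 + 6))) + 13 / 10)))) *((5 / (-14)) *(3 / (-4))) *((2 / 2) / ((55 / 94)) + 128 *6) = -6566617243 / 1082262720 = -6.07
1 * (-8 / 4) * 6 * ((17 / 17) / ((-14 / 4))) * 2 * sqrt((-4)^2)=192 / 7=27.43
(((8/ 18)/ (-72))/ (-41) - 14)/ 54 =-92987/ 358668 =-0.26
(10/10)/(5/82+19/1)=82/1563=0.05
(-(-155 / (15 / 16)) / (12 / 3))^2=15376 / 9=1708.44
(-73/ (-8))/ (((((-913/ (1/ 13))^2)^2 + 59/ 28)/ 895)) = 457345/ 1111333859447387694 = 0.00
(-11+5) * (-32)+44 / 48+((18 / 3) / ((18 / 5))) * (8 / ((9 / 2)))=21155 / 108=195.88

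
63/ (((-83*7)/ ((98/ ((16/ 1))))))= -441/ 664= -0.66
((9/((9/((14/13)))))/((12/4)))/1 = 14/39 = 0.36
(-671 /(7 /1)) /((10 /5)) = -671 /14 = -47.93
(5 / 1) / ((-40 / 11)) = -11 / 8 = -1.38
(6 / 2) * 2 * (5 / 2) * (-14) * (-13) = 2730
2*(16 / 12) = 8 / 3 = 2.67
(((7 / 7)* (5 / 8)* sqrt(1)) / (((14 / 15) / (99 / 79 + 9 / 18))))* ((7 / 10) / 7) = 4155 / 35392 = 0.12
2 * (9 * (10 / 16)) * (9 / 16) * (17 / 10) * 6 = 4131 / 64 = 64.55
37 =37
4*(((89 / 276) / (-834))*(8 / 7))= -356 / 201411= -0.00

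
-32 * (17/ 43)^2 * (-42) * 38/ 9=4919936/ 5547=886.95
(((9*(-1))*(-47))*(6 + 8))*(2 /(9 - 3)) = 1974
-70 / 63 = -10 / 9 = -1.11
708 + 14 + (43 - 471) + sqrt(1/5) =sqrt(5)/5 + 294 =294.45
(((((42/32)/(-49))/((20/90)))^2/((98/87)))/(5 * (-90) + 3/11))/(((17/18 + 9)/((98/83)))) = -2092959/614635753984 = -0.00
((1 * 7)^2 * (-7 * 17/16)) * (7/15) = -40817/240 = -170.07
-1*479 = -479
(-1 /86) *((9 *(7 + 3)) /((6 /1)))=-15 /86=-0.17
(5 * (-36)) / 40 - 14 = -37 / 2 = -18.50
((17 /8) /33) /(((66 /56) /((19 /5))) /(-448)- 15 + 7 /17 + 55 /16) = -8609888 /1491018309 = -0.01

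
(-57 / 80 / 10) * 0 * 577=0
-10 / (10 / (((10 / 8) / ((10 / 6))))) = -3 / 4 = -0.75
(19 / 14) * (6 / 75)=19 / 175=0.11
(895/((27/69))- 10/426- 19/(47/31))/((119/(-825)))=-18786643975/1191309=-15769.75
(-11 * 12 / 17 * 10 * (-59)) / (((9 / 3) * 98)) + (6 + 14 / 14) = 18811 / 833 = 22.58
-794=-794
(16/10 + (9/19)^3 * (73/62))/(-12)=-3668149/25515480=-0.14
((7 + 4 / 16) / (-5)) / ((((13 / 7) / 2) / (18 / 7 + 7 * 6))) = -348 / 5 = -69.60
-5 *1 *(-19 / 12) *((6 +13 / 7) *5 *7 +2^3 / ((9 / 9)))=26885 / 12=2240.42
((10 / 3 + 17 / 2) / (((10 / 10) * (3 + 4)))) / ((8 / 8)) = 71 / 42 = 1.69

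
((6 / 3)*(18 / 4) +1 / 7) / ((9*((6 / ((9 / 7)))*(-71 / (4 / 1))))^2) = 256 / 15561567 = 0.00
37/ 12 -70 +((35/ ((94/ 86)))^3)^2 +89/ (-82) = 1078032427.08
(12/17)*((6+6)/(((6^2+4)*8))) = 9/340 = 0.03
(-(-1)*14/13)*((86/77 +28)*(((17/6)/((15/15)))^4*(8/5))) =187254082/57915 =3233.26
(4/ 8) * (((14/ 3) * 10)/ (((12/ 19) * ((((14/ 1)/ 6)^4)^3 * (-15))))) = -373977/ 3954653486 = -0.00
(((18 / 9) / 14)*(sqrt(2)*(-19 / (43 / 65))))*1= -5.80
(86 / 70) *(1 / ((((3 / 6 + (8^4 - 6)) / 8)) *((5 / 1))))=688 / 1431675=0.00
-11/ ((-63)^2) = -11/ 3969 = -0.00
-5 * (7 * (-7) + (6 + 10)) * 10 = 1650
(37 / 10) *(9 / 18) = 37 / 20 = 1.85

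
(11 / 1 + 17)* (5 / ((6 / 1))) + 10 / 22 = 785 / 33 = 23.79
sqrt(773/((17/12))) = 2 * sqrt(39423)/17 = 23.36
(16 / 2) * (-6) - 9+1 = -56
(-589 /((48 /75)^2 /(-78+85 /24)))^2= 11464030035.35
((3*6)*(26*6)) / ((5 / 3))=1684.80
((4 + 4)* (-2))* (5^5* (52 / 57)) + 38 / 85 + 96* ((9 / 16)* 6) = -219428054 / 4845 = -45289.59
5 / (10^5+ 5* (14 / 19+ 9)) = 19 / 380185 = 0.00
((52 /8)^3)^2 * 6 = 14480427 /32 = 452513.34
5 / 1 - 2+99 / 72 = 35 / 8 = 4.38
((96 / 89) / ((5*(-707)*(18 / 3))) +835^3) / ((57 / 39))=2381125047835417 / 5977685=398335651.32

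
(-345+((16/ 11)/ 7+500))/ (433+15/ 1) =11951/ 34496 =0.35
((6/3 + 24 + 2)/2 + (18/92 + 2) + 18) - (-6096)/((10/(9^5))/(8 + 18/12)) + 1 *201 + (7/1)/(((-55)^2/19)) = 47584402482113/139150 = 341964804.04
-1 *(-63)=63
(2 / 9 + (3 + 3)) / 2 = 28 / 9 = 3.11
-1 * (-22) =22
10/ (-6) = -5/ 3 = -1.67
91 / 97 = 0.94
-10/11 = -0.91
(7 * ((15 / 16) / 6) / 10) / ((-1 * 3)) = -7 / 192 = -0.04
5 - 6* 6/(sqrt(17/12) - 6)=72* sqrt(51)/415 + 4667/415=12.48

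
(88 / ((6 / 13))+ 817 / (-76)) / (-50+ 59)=2159 / 108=19.99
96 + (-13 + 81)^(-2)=443905 / 4624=96.00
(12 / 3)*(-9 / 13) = -2.77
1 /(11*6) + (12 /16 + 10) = 1421 /132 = 10.77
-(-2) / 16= 1 / 8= 0.12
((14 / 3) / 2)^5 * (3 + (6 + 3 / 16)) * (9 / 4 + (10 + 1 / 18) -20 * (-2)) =1550731469 / 46656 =33237.56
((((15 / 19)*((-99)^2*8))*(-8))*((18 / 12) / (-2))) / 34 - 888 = 10035.72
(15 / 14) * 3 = 3.21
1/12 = 0.08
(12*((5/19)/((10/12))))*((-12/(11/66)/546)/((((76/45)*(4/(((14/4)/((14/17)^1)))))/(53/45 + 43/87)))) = -500769/952679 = -0.53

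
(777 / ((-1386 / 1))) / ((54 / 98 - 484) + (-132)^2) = -1813 / 54785742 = -0.00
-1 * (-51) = 51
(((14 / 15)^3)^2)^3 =426878854210636742656 / 1477891880035400390625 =0.29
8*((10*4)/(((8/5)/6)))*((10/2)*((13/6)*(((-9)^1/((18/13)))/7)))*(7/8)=-21125/2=-10562.50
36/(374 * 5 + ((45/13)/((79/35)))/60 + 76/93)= 13753584/714744253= 0.02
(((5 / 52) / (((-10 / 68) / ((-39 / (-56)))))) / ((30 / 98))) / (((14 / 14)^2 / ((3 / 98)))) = -0.05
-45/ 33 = -15/ 11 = -1.36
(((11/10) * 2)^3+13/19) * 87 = 2341518/2375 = 985.90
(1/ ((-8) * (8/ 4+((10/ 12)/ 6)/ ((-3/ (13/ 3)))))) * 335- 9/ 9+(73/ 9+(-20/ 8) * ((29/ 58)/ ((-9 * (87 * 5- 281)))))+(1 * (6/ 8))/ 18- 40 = -687055/ 12243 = -56.12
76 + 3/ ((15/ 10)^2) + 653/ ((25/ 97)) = 195823/ 75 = 2610.97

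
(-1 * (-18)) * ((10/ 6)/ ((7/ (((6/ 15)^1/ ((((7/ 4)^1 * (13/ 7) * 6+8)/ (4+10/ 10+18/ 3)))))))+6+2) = 5064/ 35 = 144.69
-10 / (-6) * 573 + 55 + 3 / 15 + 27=5186 / 5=1037.20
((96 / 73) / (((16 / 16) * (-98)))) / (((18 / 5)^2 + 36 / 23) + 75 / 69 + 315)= -13800 / 339997427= -0.00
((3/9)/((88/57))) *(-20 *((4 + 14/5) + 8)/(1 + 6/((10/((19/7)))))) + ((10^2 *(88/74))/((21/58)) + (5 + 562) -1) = 684203699/786324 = 870.13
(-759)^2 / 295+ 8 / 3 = 1730603 / 885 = 1955.48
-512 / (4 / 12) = -1536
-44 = -44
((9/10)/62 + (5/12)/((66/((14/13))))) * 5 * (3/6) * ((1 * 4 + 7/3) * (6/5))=80788/199485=0.40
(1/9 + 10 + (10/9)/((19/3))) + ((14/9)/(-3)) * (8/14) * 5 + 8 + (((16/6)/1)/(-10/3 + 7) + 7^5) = 94940836/5643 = 16824.53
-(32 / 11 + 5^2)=-307 / 11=-27.91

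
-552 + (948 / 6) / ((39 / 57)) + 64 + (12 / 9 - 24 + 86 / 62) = -336533 / 1209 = -278.36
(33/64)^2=1089/4096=0.27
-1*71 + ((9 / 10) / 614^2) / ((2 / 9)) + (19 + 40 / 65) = -5036665507 / 98018960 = -51.38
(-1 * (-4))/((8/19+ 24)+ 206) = 38/2189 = 0.02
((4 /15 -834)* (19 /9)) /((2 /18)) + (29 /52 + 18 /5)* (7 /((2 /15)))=-24371341 /1560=-15622.65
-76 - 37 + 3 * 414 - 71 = 1058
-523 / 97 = -5.39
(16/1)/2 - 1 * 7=1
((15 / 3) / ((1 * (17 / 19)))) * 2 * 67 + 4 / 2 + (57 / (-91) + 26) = 1200777 / 1547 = 776.20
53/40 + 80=3253/40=81.32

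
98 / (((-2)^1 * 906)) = -49 / 906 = -0.05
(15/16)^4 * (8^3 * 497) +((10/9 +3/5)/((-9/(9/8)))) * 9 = 125801893/640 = 196565.46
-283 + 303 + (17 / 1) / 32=657 / 32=20.53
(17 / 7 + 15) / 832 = 0.02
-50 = -50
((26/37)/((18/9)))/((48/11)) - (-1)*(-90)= -159697/1776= -89.92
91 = 91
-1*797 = -797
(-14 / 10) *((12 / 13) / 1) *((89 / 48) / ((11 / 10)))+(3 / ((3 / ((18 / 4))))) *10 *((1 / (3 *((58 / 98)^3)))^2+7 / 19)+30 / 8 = 134.50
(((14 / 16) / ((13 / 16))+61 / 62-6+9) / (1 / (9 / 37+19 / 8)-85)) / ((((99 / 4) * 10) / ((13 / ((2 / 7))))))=-142765 / 12984642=-0.01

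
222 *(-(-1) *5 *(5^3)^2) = 17343750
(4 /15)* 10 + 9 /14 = 139 /42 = 3.31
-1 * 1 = -1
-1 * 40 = -40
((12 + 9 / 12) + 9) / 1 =87 / 4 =21.75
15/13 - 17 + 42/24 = -733/52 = -14.10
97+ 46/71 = 6933/71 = 97.65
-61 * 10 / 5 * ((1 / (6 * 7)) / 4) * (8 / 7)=-122 / 147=-0.83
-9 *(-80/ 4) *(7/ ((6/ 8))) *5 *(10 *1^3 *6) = 504000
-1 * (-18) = 18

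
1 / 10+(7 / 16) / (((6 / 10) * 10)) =83 / 480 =0.17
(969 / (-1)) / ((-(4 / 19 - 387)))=-18411 / 7349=-2.51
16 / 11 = 1.45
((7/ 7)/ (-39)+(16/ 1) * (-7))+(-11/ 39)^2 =-170270/ 1521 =-111.95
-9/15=-3/5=-0.60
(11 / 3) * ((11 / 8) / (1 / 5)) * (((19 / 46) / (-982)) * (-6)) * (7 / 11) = 7315 / 180688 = 0.04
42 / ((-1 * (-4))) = 21 / 2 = 10.50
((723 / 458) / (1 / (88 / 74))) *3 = 47718 / 8473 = 5.63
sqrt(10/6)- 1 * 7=-7+ sqrt(15)/3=-5.71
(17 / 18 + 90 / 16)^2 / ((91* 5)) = 223729 / 2358720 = 0.09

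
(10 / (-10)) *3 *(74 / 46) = -111 / 23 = -4.83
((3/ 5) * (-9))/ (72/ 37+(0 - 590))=999/ 108790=0.01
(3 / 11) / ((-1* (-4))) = 3 / 44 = 0.07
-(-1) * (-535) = -535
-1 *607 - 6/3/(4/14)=-614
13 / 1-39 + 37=11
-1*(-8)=8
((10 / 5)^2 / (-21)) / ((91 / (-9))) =12 / 637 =0.02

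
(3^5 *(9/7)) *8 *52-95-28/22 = 10000299/77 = 129874.01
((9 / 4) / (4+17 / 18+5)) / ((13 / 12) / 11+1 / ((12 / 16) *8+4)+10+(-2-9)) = -26730 / 94691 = -0.28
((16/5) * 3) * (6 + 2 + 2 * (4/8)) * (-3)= -1296/5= -259.20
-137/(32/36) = -154.12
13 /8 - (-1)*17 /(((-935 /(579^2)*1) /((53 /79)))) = -4087.62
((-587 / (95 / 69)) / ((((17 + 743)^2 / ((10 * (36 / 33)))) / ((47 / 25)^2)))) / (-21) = 89471127 / 66017875000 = 0.00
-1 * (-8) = 8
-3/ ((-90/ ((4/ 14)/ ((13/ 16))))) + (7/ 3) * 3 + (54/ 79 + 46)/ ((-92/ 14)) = -228913/ 2480205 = -0.09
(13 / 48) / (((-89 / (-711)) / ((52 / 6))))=13351 / 712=18.75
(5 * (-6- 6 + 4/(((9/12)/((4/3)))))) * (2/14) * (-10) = 2200/63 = 34.92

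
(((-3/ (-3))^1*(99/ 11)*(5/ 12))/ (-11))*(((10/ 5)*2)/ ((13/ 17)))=-255/ 143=-1.78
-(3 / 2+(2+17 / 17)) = -9 / 2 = -4.50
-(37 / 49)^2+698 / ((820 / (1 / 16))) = -8142691 / 15750560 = -0.52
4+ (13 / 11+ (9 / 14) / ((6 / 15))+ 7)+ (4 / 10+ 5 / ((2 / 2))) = 29551 / 1540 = 19.19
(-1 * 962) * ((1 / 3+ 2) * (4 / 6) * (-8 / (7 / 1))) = 15392 / 9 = 1710.22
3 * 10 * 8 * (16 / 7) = 3840 / 7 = 548.57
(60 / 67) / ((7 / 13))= 780 / 469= 1.66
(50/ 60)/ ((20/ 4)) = 1/ 6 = 0.17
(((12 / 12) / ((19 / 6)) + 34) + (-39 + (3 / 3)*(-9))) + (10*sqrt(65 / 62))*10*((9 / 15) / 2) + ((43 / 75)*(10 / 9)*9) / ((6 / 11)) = 27.54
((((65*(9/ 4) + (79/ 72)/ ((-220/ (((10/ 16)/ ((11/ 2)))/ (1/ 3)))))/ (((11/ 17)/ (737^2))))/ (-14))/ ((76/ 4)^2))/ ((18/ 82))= -21261299437073/ 192132864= -110659.36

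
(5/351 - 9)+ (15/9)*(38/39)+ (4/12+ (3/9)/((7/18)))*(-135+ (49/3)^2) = 13606/91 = 149.52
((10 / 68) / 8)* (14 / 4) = 35 / 544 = 0.06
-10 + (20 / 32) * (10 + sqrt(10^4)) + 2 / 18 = 58.86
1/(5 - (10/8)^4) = 256/655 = 0.39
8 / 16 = 1 / 2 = 0.50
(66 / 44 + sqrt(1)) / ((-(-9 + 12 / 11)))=0.32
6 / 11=0.55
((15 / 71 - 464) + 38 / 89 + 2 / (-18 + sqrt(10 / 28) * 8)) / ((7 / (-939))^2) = -1360887990522498 / 163175537 - 1763442 * sqrt(70) / 25823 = -8340595.94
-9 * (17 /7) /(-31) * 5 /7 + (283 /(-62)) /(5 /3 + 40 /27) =-244359 /258230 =-0.95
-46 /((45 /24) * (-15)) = 1.64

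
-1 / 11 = -0.09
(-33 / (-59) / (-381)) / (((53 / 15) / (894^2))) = -131873940 / 397129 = -332.07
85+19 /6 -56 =193 /6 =32.17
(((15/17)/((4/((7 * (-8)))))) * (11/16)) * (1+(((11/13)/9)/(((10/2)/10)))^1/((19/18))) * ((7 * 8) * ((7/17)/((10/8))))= -13175316/71383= -184.57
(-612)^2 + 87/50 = 18727287/50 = 374545.74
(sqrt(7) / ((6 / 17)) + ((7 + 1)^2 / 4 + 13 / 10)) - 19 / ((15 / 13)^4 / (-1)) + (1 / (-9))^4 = 17 * sqrt(7) / 6 + 229793633 / 8201250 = 35.52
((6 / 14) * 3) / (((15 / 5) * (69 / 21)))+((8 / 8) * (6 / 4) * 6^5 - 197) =263744 / 23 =11467.13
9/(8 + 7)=3/5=0.60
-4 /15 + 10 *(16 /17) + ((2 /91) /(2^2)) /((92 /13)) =3003871 /328440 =9.15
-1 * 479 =-479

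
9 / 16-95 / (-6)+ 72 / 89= 73499 / 4272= 17.20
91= 91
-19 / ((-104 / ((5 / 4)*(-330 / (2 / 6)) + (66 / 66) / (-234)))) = -687743 / 3042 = -226.08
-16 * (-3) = 48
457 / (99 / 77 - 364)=-3199 / 2539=-1.26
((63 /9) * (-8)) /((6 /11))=-308 /3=-102.67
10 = 10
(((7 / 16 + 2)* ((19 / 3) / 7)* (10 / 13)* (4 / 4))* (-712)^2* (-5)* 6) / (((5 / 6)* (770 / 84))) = -260062272 / 77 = -3377432.10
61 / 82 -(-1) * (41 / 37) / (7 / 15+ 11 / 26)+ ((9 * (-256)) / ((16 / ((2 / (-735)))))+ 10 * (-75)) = -192837445937 / 257935510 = -747.62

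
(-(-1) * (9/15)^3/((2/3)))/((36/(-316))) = -2.84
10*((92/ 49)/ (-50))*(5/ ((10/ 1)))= -46/ 245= -0.19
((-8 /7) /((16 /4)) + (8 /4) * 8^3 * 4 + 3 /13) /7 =372731 /637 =585.14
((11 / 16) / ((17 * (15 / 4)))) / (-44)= -1 / 4080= -0.00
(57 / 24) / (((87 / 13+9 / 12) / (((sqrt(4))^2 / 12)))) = 247 / 2322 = 0.11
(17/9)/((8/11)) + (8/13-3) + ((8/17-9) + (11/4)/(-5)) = -705443/79560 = -8.87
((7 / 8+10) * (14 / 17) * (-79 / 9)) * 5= -80185 / 204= -393.06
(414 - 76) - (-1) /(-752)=338.00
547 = 547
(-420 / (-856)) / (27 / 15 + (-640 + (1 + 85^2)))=525 / 7048946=0.00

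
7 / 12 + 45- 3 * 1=511 / 12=42.58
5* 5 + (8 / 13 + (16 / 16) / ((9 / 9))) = 346 / 13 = 26.62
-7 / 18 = -0.39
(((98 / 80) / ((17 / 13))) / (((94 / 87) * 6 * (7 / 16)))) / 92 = 2639 / 735080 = 0.00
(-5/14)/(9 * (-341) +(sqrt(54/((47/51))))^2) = 235/1980846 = 0.00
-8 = -8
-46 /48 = -23 /24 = -0.96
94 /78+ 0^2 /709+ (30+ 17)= 1880 /39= 48.21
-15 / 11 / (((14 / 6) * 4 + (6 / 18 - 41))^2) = -135 / 97196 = -0.00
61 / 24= 2.54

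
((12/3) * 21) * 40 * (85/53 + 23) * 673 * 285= 840382099200/53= 15856266022.64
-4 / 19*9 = -36 / 19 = -1.89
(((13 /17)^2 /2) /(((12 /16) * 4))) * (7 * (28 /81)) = 16562 /70227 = 0.24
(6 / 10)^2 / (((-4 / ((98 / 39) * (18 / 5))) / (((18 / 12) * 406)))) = -805707 / 1625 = -495.82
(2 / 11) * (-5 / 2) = -5 / 11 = -0.45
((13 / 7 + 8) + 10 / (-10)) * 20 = 177.14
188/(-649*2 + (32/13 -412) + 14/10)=-12220/110899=-0.11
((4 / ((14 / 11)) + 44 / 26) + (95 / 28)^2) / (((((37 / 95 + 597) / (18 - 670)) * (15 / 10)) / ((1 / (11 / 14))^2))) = -19.27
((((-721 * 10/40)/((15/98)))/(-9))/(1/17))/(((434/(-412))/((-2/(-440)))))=-8837297/920700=-9.60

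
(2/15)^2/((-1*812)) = -1/45675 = -0.00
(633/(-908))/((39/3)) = -633/11804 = -0.05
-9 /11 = -0.82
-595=-595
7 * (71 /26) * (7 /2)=3479 /52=66.90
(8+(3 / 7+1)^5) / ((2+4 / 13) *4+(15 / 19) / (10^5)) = 386070880000 / 255466618491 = 1.51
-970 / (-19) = 970 / 19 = 51.05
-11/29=-0.38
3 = 3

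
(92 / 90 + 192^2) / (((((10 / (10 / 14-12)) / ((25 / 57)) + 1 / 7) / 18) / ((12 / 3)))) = -7339088624 / 5191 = -1413810.18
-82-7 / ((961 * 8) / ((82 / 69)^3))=-25887648665 / 315697149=-82.00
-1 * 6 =-6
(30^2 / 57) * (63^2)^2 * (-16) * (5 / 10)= -37807106400 / 19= -1989847705.26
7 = 7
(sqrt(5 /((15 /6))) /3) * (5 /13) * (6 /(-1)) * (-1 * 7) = 70 * sqrt(2) /13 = 7.61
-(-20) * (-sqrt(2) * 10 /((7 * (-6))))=100 * sqrt(2) /21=6.73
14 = 14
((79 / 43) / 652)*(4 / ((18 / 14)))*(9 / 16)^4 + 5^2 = 11483948737 / 459341824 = 25.00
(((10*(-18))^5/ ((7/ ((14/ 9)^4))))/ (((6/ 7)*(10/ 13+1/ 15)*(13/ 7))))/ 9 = -2151296000000/ 163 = -13198134969.33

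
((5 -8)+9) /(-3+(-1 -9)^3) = -6 /1003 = -0.01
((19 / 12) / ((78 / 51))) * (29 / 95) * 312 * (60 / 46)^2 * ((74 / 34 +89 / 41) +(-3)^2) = 48561660 / 21689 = 2239.00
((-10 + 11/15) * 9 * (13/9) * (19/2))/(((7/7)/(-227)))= 7793591/30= 259786.37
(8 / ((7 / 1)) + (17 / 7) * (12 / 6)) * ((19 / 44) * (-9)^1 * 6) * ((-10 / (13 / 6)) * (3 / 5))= 55404 / 143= 387.44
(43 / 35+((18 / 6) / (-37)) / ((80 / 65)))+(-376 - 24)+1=-8243189 / 20720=-397.84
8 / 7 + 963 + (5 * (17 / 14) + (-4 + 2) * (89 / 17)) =228419 / 238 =959.74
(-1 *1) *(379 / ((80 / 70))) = -331.62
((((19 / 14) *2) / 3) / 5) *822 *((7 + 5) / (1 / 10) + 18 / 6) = 640338 / 35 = 18295.37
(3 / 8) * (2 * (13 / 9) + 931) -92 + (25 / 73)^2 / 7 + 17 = 246401315 / 895272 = 275.23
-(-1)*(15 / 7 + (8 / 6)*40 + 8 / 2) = 1249 / 21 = 59.48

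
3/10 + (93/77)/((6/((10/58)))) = 3737/11165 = 0.33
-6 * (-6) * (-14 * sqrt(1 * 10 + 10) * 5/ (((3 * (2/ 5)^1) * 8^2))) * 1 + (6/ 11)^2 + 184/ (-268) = -525 * sqrt(5)/ 8 - 3154/ 8107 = -147.13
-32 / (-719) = 32 / 719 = 0.04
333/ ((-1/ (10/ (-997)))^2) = 33300/ 994009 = 0.03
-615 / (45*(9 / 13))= -533 / 27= -19.74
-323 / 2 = -161.50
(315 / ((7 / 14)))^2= 396900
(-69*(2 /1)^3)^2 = 304704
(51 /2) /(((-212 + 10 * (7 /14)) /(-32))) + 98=7034 /69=101.94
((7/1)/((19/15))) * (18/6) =315/19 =16.58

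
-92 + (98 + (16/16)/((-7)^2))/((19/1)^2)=-1622585/17689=-91.73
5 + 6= 11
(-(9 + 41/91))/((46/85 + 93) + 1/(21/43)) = -109650/1109069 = -0.10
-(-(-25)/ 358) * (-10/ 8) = 125/ 1432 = 0.09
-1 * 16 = -16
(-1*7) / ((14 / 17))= -17 / 2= -8.50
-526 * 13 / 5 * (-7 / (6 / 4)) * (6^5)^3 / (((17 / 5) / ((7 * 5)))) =525137071006679040 / 17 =30890415941569355.29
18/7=2.57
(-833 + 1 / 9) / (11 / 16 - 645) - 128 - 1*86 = -19735198 / 92781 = -212.71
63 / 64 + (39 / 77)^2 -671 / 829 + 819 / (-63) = -3953660229 / 314569024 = -12.57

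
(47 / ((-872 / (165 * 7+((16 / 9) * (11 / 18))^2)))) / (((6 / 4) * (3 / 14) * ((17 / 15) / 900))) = -623923742750 / 4052511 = -153959.79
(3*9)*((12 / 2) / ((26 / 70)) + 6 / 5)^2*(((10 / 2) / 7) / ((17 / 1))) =34354368 / 100555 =341.65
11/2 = 5.50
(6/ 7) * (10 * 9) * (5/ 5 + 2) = 1620/ 7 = 231.43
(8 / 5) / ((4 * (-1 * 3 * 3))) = -2 / 45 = -0.04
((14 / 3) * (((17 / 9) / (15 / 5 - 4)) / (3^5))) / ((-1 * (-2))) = -119 / 6561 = -0.02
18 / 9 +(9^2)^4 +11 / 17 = 731794302 / 17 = 43046723.65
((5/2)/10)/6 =1/24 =0.04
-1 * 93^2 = -8649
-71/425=-0.17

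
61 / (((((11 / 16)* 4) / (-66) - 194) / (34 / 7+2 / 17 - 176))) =29795328 / 554183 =53.76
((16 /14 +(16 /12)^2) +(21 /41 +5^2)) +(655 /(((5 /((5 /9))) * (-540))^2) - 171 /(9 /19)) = -332.57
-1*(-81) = 81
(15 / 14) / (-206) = -0.01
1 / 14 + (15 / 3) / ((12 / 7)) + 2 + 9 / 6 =545 / 84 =6.49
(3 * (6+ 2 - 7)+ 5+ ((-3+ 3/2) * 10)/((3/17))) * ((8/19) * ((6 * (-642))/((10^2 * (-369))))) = -65912/19475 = -3.38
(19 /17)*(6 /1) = 114 /17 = 6.71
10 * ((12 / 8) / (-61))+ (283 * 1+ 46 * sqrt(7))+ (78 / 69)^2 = 46 * sqrt(7)+ 9165428 / 32269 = 405.74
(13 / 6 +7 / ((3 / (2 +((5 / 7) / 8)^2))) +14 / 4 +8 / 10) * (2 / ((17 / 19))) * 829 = 1180395691 / 57120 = 20665.19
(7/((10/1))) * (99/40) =693/400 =1.73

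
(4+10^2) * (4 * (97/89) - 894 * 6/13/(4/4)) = -3778816/89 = -42458.61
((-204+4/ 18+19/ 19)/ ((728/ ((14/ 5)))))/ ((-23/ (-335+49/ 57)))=-3475895/ 306774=-11.33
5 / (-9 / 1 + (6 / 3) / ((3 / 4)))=-15 / 19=-0.79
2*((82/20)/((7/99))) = 4059/35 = 115.97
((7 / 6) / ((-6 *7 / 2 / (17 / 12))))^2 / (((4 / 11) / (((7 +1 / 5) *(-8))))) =-3179 / 3240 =-0.98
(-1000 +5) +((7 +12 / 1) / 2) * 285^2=1541285 / 2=770642.50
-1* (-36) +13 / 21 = 769 / 21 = 36.62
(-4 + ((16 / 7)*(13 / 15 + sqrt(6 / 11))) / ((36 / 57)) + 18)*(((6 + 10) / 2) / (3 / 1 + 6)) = 608*sqrt(66) / 2079 + 43184 / 2835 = 17.61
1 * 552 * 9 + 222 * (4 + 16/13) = 79680/13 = 6129.23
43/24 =1.79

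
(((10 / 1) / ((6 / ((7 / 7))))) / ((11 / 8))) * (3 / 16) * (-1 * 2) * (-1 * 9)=45 / 11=4.09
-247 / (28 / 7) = -247 / 4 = -61.75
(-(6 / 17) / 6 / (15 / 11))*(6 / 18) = -11 / 765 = -0.01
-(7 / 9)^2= -49 / 81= -0.60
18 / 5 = 3.60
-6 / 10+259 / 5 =256 / 5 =51.20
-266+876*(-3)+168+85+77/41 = -108204/41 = -2639.12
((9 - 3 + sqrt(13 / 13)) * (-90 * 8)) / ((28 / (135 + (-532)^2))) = -50968620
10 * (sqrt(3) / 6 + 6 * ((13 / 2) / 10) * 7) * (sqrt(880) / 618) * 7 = 92.70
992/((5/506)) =501952/5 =100390.40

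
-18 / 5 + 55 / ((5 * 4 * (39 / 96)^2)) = 11038 / 845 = 13.06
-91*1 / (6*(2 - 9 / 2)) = 91 / 15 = 6.07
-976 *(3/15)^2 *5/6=-488/15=-32.53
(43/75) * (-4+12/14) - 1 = -1471/525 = -2.80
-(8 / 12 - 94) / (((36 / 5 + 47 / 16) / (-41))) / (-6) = 459200 / 7299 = 62.91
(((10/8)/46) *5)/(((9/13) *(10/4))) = 65/828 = 0.08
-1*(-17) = 17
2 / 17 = 0.12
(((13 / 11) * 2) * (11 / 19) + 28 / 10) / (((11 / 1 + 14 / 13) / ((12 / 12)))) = 5148 / 14915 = 0.35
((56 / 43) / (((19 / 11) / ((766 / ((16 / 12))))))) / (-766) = -462 / 817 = -0.57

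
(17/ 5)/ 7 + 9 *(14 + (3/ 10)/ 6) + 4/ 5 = 17883/ 140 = 127.74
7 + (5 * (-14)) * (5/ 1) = -343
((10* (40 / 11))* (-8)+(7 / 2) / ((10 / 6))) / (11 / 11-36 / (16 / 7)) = 63538 / 3245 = 19.58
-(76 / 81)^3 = -438976 / 531441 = -0.83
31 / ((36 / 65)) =2015 / 36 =55.97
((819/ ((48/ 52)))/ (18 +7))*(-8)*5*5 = -7098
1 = 1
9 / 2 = 4.50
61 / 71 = 0.86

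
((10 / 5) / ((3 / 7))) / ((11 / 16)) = 224 / 33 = 6.79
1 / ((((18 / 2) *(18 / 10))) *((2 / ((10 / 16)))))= 25 / 1296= 0.02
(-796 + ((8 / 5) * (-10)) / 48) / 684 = -2389 / 2052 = -1.16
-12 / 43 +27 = 26.72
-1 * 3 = -3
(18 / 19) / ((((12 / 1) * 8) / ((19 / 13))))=3 / 208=0.01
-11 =-11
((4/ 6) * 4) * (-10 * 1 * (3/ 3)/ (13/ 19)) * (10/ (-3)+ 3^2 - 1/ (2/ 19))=17480/ 117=149.40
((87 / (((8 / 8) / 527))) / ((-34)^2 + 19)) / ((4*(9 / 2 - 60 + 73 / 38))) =-871131 / 4784600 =-0.18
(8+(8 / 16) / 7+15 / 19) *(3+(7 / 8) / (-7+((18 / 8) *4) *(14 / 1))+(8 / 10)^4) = 684569437 / 22610000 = 30.28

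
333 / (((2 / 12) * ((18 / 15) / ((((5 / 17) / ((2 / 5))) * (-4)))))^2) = 72015.57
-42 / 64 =-21 / 32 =-0.66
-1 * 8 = -8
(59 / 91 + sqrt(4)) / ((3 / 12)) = 964 / 91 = 10.59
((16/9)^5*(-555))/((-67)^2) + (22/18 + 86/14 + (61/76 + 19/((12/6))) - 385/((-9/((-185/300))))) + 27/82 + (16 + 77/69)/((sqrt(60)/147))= -5096658947146/481810650111 + 57869*sqrt(15)/690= 314.24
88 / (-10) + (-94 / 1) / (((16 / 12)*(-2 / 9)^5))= 41626729 / 320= 130083.53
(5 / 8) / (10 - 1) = 5 / 72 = 0.07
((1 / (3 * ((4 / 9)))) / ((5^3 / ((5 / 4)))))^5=243 / 10240000000000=0.00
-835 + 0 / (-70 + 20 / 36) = -835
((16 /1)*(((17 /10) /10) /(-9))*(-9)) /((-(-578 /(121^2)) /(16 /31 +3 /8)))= 190333 /3100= 61.40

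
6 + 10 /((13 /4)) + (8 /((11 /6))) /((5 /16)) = 16474 /715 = 23.04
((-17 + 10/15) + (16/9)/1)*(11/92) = -1441/828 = -1.74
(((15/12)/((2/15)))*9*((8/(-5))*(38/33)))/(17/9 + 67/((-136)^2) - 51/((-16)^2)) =-1138613760/12402379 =-91.81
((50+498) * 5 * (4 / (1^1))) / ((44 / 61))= 15194.55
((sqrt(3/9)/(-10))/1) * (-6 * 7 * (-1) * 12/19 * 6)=-504 * sqrt(3)/95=-9.19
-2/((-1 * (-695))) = -2/695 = -0.00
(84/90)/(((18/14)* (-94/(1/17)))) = -49/107865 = -0.00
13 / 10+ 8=93 / 10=9.30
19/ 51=0.37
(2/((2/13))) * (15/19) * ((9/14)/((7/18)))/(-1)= -15795/931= -16.97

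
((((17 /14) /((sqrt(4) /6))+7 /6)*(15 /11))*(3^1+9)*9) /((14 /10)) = 272700 /539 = 505.94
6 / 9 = 2 / 3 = 0.67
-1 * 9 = -9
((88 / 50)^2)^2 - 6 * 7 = -32.40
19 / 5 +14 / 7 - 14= -41 / 5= -8.20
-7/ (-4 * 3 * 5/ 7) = 49/ 60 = 0.82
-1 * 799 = -799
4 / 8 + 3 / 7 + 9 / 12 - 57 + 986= 26059 / 28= 930.68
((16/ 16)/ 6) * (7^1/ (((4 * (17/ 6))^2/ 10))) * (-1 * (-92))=2415/ 289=8.36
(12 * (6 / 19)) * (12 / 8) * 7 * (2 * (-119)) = -179928 / 19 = -9469.89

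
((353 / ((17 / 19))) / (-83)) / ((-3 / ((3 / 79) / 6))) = 6707 / 668814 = 0.01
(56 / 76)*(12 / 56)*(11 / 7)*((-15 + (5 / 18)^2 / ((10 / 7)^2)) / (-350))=0.01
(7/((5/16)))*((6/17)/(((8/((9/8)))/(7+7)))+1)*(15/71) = 9681/1207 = 8.02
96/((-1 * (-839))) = 96/839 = 0.11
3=3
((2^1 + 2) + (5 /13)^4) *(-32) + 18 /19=-69326254 /542659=-127.75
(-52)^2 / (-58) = -1352 / 29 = -46.62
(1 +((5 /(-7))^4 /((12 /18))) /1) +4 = 25885 /4802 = 5.39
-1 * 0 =0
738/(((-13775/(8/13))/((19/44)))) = -0.01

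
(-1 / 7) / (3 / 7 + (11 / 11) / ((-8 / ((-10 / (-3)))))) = -12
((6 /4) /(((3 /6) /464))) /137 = 1392 /137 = 10.16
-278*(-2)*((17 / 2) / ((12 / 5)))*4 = 23630 / 3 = 7876.67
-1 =-1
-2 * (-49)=98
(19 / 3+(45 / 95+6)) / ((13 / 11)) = 8030 / 741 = 10.84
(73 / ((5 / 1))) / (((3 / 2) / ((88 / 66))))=584 / 45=12.98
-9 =-9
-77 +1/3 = -230/3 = -76.67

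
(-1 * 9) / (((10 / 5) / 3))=-27 / 2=-13.50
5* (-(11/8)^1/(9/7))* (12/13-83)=410795/936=438.88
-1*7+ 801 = 794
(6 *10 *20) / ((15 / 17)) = 1360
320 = 320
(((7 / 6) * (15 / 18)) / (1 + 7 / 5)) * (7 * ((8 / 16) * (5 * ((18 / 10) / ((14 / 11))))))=1925 / 192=10.03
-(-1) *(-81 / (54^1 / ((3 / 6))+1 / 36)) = -2916 / 3889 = -0.75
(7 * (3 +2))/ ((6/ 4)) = 70/ 3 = 23.33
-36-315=-351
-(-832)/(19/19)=832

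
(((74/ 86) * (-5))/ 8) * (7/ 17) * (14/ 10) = -0.31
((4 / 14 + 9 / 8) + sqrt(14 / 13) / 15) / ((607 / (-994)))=-5609 / 2428-994 * sqrt(182) / 118365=-2.42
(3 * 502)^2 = 2268036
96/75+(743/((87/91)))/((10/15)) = 1692181/1450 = 1167.02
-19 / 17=-1.12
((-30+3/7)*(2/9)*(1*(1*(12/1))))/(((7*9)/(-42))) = 368/7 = 52.57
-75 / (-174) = 25 / 58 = 0.43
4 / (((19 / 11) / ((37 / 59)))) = 1628 / 1121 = 1.45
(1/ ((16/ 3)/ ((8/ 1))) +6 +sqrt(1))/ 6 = 17/ 12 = 1.42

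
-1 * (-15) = 15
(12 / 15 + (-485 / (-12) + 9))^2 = 9078169 / 3600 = 2521.71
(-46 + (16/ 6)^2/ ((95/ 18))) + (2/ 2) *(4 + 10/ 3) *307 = 628904/ 285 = 2206.68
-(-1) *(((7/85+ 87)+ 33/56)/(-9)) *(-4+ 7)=-417317/14280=-29.22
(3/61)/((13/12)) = 36/793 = 0.05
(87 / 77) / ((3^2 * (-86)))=-0.00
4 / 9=0.44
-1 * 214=-214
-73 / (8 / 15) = -1095 / 8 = -136.88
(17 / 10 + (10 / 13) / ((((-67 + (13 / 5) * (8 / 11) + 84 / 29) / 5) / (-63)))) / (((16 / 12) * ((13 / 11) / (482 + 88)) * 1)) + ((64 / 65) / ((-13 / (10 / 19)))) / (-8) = 2579365354207 / 1274497276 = 2023.83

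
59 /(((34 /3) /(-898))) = -79473 /17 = -4674.88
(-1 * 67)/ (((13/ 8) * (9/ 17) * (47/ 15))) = -45560/ 1833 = -24.86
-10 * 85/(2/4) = -1700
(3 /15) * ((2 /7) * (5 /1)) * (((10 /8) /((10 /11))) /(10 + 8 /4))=11 /336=0.03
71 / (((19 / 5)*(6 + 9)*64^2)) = 71 / 233472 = 0.00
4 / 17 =0.24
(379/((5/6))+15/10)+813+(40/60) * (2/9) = 342751/270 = 1269.45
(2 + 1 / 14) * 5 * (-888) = -64380 / 7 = -9197.14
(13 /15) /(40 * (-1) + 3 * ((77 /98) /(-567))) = -11466 /529255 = -0.02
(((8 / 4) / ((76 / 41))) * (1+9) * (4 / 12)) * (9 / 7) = 615 / 133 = 4.62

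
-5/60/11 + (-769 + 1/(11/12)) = -767.92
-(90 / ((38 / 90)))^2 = -16402500 / 361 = -45436.29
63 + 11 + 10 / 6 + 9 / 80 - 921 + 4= -201893 / 240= -841.22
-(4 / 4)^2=-1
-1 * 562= -562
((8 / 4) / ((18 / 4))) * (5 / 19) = 20 / 171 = 0.12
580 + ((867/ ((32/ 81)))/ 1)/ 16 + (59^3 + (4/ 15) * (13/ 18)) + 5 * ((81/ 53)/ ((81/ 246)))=755090159561/ 3663360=206119.56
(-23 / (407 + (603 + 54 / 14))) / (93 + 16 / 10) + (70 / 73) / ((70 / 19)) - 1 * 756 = -185195826654 / 245052313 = -755.74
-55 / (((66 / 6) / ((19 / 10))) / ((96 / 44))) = -228 / 11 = -20.73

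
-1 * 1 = -1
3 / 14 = 0.21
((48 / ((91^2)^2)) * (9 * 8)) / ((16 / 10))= 2160 / 68574961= 0.00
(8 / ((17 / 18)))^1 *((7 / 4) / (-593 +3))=-126 / 5015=-0.03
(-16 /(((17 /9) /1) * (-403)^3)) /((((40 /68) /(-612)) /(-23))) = 1013472 /327254135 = 0.00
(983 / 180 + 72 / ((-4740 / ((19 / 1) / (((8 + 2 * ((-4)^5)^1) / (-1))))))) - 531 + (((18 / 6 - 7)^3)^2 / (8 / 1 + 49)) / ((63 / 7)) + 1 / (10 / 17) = -8885067163 / 17223975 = -515.85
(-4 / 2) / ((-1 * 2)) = 1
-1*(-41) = 41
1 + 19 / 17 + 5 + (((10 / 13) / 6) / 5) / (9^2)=382256 / 53703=7.12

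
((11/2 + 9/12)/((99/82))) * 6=1025/33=31.06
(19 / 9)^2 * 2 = 722 / 81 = 8.91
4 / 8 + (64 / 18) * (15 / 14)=4.31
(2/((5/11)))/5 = 22/25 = 0.88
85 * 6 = 510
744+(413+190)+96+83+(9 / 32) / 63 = 1526.00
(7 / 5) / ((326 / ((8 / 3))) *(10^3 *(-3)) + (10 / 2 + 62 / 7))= -0.00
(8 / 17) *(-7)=-56 / 17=-3.29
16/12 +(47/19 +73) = 4378/57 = 76.81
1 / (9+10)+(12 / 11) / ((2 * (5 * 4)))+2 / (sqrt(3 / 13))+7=2 * sqrt(39) / 3+14797 / 2090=11.24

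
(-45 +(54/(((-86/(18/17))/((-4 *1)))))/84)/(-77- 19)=76701/163744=0.47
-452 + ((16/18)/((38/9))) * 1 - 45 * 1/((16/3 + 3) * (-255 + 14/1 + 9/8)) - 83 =-5131089/9595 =-534.77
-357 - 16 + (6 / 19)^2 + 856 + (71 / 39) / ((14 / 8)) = 47713451 / 98553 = 484.14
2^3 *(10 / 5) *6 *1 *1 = 96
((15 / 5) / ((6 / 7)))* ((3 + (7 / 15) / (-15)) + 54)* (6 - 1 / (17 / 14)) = 232232 / 225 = 1032.14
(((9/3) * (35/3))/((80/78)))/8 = 273/64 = 4.27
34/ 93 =0.37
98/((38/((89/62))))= 4361/1178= 3.70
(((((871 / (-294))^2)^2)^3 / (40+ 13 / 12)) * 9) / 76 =190641681573470793705176441607975841 / 144678741052739470858290335993856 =1317.69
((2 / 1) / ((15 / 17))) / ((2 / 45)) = 51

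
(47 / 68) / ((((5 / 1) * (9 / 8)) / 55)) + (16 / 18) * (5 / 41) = 4786 / 697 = 6.87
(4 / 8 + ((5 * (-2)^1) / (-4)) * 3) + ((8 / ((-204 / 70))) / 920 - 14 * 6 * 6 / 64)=1145 / 9384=0.12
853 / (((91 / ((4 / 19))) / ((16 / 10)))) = 27296 / 8645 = 3.16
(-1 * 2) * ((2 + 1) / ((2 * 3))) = -1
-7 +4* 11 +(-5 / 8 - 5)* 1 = 251 / 8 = 31.38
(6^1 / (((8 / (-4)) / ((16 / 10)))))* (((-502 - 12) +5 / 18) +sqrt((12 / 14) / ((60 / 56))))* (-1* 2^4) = -591808 / 15 +768* sqrt(5) / 25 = -39385.17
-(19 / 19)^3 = -1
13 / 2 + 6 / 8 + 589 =2385 / 4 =596.25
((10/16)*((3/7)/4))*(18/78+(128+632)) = 148245/2912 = 50.91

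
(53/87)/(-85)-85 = -628628/7395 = -85.01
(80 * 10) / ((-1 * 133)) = -800 / 133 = -6.02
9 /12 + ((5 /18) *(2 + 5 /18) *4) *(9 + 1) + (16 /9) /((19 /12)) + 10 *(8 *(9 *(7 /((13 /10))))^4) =77580187111883569 /175821516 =441243989.23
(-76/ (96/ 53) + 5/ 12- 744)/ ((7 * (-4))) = 18853/ 672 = 28.06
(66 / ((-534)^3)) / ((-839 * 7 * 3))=11 / 447150557196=0.00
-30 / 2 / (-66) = 5 / 22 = 0.23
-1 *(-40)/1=40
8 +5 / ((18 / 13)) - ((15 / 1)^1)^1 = -61 / 18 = -3.39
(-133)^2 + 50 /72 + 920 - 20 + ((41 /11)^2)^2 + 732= 10285728817 /527076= 19514.70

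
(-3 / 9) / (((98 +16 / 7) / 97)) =-679 / 2106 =-0.32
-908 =-908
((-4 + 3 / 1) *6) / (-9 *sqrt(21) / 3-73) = 219 / 2570-9 *sqrt(21) / 2570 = 0.07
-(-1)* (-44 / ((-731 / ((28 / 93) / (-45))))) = -1232 / 3059235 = -0.00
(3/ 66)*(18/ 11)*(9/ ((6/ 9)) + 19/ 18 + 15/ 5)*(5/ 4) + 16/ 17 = 10587/ 4114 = 2.57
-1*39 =-39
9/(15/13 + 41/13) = 117/56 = 2.09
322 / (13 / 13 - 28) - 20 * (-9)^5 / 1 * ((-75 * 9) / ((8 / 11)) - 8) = -59699425379 / 54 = -1105544914.43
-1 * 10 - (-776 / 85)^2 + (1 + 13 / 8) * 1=-5243683 / 57800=-90.72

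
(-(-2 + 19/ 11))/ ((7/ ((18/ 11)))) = 54/ 847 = 0.06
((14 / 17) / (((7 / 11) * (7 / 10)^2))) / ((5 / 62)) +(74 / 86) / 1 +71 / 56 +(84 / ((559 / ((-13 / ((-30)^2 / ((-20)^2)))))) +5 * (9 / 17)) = 31511777 / 859656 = 36.66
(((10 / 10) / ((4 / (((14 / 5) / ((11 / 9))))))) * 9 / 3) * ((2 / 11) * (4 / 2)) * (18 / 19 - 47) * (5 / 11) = -330750 / 25289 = -13.08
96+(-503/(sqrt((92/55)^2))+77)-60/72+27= -28025/276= -101.54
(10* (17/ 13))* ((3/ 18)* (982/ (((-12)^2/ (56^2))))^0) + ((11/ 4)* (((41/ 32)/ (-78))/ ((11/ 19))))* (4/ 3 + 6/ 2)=55153/ 29952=1.84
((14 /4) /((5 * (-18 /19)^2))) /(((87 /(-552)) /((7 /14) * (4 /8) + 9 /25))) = -3545381 /1174500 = -3.02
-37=-37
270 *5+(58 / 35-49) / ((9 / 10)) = 1297.40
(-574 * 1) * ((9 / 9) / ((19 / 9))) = -5166 / 19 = -271.89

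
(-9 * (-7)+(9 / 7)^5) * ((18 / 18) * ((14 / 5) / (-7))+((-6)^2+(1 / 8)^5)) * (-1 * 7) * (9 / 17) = -5868294357609 / 668745728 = -8775.08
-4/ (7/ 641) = -2564/ 7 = -366.29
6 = 6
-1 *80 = -80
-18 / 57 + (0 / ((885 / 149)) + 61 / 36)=943 / 684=1.38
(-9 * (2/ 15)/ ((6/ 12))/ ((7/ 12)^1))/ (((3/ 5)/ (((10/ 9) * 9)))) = -68.57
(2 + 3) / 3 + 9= 10.67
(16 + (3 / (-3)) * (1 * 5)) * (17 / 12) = 15.58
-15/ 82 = -0.18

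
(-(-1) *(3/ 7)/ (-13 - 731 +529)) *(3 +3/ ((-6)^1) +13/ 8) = -99/ 12040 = -0.01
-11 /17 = -0.65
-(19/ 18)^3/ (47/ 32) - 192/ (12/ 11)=-6057724/ 34263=-176.80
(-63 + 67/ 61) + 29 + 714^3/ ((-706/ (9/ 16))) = -24981945741/ 86132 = -290042.56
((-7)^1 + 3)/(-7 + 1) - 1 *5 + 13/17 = -182/51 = -3.57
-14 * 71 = -994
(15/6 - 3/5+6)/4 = 79/40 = 1.98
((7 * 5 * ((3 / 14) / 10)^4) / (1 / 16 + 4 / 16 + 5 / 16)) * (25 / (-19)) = -81 / 5213600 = -0.00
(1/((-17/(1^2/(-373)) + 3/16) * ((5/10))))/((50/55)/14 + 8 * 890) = 0.00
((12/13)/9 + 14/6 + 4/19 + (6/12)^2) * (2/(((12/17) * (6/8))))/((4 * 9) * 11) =0.03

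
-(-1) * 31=31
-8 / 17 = -0.47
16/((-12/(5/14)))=-10/21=-0.48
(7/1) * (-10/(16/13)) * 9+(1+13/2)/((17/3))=-69435/136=-510.55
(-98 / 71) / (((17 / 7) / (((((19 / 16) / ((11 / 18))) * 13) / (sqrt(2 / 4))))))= -762489 * sqrt(2) / 53108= -20.30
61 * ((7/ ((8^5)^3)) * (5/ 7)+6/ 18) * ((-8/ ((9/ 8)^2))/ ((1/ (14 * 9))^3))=-2208487851644837343/ 8589934592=-257101824.00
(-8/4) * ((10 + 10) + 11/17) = -702/17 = -41.29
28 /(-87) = -0.32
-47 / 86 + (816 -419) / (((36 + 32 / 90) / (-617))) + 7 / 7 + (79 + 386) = -441232593 / 70348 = -6272.14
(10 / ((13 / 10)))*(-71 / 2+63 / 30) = -3340 / 13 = -256.92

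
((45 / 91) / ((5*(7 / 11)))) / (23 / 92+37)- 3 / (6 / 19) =-1802555 / 189826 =-9.50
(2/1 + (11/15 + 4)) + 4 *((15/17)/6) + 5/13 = 25546/3315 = 7.71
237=237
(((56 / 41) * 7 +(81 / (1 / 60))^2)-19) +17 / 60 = 23619590.84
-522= -522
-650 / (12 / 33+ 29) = -7150 / 323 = -22.14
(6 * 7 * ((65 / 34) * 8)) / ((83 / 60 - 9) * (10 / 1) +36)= -65520 / 4097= -15.99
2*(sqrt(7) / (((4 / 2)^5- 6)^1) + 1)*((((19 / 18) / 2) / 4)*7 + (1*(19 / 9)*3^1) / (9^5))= 2618143*sqrt(7) / 36846576 + 2618143 / 1417176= 2.04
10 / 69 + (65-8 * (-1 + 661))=-359825 / 69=-5214.86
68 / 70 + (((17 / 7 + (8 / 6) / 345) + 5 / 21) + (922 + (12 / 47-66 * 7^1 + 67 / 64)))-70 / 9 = 3321002851 / 7264320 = 457.17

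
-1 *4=-4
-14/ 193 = -0.07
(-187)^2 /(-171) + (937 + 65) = 136373 /171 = 797.50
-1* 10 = -10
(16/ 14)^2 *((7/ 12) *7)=16/ 3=5.33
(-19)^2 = 361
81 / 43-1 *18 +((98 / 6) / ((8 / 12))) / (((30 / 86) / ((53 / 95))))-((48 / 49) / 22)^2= 821175045563 / 35603348550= 23.06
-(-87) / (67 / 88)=7656 / 67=114.27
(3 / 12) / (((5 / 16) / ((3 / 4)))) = 3 / 5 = 0.60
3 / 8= 0.38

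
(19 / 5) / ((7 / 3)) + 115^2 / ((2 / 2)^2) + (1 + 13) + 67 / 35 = 13242.54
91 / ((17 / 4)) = 364 / 17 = 21.41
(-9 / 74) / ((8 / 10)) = -45 / 296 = -0.15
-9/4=-2.25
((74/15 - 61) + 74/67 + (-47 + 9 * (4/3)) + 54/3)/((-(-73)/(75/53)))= -361610/259223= -1.39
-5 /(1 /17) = -85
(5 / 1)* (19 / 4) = 95 / 4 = 23.75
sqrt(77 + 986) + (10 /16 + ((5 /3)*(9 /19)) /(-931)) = 88325 /141512 + sqrt(1063) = 33.23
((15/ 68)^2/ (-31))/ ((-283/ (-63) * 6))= -4725/ 81132704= -0.00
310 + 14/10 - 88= 1117/5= 223.40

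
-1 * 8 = -8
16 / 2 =8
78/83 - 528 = -43746/83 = -527.06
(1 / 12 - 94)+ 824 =8761 / 12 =730.08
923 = 923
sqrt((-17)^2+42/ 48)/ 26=0.65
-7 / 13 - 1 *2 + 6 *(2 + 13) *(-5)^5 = -3656283 / 13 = -281252.54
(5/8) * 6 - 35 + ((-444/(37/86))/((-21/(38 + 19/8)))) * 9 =499129/28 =17826.04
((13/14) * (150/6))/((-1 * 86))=-325/1204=-0.27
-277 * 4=-1108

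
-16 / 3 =-5.33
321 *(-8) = -2568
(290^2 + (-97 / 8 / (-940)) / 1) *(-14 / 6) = -1475674893 / 7520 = -196233.36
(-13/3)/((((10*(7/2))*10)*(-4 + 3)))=13/1050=0.01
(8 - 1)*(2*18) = 252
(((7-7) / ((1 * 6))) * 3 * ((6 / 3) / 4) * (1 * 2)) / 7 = 0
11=11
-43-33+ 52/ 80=-1507/ 20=-75.35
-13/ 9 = -1.44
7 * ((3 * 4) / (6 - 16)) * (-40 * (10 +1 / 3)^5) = 3206464912 / 81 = 39585986.57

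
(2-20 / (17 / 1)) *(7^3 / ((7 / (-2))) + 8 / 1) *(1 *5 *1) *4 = -25200 / 17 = -1482.35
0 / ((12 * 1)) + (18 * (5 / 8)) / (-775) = -9 / 620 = -0.01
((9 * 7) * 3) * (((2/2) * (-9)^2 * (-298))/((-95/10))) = 9124164/19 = 480219.16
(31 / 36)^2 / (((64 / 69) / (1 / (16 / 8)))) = 22103 / 55296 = 0.40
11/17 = 0.65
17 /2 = 8.50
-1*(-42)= 42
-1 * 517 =-517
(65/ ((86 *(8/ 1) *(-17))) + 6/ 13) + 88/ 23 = 14974837/ 3497104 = 4.28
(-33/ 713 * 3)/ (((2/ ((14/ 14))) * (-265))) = 99/ 377890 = 0.00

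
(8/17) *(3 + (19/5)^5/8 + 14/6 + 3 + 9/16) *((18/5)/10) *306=437156163/78125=5595.60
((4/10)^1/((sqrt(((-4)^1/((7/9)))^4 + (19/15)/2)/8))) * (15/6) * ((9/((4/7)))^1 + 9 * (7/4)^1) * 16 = 197568 * sqrt(1513022970)/50434099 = 152.38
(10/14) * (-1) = -5/7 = -0.71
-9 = -9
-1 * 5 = -5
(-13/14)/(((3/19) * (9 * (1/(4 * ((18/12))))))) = -247/63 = -3.92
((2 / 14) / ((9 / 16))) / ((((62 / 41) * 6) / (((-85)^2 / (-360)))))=-59245 / 105462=-0.56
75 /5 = 15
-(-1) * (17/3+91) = 290/3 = 96.67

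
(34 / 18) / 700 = 17 / 6300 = 0.00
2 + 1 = 3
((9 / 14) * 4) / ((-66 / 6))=-18 / 77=-0.23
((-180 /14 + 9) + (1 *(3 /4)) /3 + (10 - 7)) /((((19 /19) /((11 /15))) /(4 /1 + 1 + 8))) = -5.79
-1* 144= -144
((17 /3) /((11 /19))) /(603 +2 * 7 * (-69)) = -323 /11979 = -0.03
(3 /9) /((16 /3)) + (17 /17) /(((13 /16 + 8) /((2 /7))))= 1499 /15792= 0.09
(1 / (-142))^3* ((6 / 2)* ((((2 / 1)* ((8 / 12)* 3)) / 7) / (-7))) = 3 / 35075278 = 0.00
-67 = -67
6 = 6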